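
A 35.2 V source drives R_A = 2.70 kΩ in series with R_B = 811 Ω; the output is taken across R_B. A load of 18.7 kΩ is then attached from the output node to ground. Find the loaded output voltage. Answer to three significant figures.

The load sits in parallel with R_B: R_B‖R_L = (811 × 18700) / (811 + 18700) = 777.3 Ω.
V_out = 35.2 × 777.3 / (2700 + 777.3) = 35.2 × 777.3/3477 = 7.87 V.

V_out ≈ 7.87 V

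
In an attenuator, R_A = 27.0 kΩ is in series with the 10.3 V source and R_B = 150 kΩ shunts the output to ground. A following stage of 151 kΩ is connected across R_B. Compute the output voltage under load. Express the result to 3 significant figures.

The load sits in parallel with R_B: R_B‖R_L = (150 × 151) / (150 + 151) = 75.25 kΩ.
V_out = 10.3 × 75.25 / (27.0 + 75.25) = 10.3 × 75.25/102.2 = 7.58 V.

V_out ≈ 7.58 V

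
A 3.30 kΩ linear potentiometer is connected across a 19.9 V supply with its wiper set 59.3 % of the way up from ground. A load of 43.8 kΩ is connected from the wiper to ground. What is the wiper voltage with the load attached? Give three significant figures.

The wiper splits the pot into (1−α)R = 1.343 kΩ above and αR = 1.957 kΩ below.
Lower section ‖ load = 1.873 kΩ.
V_wiper = 19.9 × 1.873/(1.343 + 1.873) = 11.6 V.

V ≈ 11.6 V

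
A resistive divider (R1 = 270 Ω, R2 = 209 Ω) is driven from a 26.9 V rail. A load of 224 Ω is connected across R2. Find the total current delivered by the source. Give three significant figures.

I ≈ 71.1 mA

R2‖R_L = 108.1 Ω, so the source sees R1 + R2‖R_L = 378.1 Ω.
I = 26.9 V / 378.1 Ω = 71.1 mA.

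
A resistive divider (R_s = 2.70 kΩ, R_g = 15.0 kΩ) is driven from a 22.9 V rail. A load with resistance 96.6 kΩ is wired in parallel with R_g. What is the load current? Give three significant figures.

R_g‖R_L = 12.98 kΩ; V_out = 22.9 × 12.98/15.68 = 18.96 V.
I_L = V_out / R_L = 18.96 / 96.6 kΩ = 0.196 mA.

I_L ≈ 0.196 mA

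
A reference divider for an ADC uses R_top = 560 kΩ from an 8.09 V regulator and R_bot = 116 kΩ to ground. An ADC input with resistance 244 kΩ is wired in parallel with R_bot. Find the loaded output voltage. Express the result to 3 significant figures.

The load sits in parallel with R_bot: R_bot‖R_L = (116 × 244) / (116 + 244) = 78.62 kΩ.
V_out = 8.09 × 78.62 / (560 + 78.62) = 8.09 × 78.62/638.6 = 0.996 V.
(Unloaded it would have been 1.39 V.)

V_out ≈ 0.996 V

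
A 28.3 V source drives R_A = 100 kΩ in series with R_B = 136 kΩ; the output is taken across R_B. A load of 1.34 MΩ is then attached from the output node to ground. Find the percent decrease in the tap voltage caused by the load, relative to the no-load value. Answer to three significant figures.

The divider's output (Thévenin) resistance is R_A‖R_B = 57.63 kΩ.
Fractional drop under load = R_th/(R_th + R_L) = 57.63 / (57.63 + 1340) = 0.04123.
So the output falls by 4.12 %.

4.12 %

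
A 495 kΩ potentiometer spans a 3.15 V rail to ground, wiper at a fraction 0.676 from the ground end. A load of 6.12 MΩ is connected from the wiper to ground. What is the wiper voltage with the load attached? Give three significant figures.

V ≈ 2.09 V

The wiper splits the pot into (1−α)R = 160.4 kΩ above and αR = 334.6 kΩ below.
Lower section ‖ load = 317.3 kΩ.
V_wiper = 3.15 × 317.3/(160.4 + 317.3) = 2.09 V.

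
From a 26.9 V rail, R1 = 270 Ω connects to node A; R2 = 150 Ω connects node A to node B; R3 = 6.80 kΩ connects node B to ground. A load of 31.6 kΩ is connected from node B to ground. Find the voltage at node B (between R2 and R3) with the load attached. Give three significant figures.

At node B, R3 is in parallel with the load: R3‖R_L = 5596 Ω.
Below node A the resistance is R2 + (R3‖R_L) = 5746 Ω, so V_A = 26.9 × 5746/6016 = 25.69 V.
Then V_B = V_A × (R3‖R_L)/(R2 + R3‖R_L) = 25.69 × 5596/5746 = 25.0 V.

V ≈ 25.0 V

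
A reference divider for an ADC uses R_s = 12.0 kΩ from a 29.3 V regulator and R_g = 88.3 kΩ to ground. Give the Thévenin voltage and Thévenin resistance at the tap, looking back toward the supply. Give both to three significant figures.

V_th is the open-circuit tap voltage: 29.3 × 88.3/(12.0 + 88.3) = 25.8 V.
With the supply zeroed, R_s and R_g appear in parallel from the tap: R_th = R_s‖R_g = (12.0 × 88.3)/100.3 = 10.6 kΩ.

V_th = 25.8 V, R_th = 10.6 kΩ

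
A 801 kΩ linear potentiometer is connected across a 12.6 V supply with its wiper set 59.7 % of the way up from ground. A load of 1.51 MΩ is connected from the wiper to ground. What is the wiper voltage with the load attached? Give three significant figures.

The wiper splits the pot into (1−α)R = 322.8 kΩ above and αR = 478.2 kΩ below.
Lower section ‖ load = 363.2 kΩ.
V_wiper = 12.6 × 363.2/(322.8 + 363.2) = 6.67 V.

V ≈ 6.67 V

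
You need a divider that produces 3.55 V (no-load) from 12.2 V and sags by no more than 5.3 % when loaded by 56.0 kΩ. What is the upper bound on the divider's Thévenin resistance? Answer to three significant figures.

R_th ≤ 3.13 kΩ

Loading drop = R_th/(R_th + R_L) ≤ 0.0530, so R_th ≤ R_L · ε/(1−ε) = 56.0 kΩ × 0.0530/0.9470 = 3.13 kΩ.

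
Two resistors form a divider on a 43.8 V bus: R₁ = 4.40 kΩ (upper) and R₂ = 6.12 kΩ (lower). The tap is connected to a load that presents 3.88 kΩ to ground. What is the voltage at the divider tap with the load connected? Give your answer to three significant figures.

The load sits in parallel with R₂: R₂‖R_L = (6.12 × 3.88) / (6.12 + 3.88) = 2.375 kΩ.
V_out = 43.8 × 2.375 / (4.40 + 2.375) = 43.8 × 2.375/6.775 = 15.4 V.

V_out ≈ 15.4 V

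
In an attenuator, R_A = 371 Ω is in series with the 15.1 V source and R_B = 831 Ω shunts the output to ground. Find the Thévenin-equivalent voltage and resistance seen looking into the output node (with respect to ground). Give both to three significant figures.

V_th = 10.4 V, R_th = 256 Ω

V_th is the open-circuit tap voltage: 15.1 × 831/(371 + 831) = 10.4 V.
With the supply zeroed, R_A and R_B appear in parallel from the tap: R_th = R_A‖R_B = (371 × 831)/1202 = 256 Ω.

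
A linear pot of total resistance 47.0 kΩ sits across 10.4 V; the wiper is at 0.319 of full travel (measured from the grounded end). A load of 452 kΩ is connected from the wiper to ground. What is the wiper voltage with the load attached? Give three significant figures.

The wiper splits the pot into (1−α)R = 32.01 kΩ above and αR = 14.99 kΩ below.
Lower section ‖ load = 14.51 kΩ.
V_wiper = 10.4 × 14.51/(32.01 + 14.51) = 3.24 V.

V ≈ 3.24 V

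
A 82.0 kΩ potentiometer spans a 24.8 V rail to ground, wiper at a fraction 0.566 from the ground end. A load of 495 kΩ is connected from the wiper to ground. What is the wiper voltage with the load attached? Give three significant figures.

V ≈ 13.5 V

The wiper splits the pot into (1−α)R = 35.59 kΩ above and αR = 46.41 kΩ below.
Lower section ‖ load = 42.43 kΩ.
V_wiper = 24.8 × 42.43/(35.59 + 42.43) = 13.5 V.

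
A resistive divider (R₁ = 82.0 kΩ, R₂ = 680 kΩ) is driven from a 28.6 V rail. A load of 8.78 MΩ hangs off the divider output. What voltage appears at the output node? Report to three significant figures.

The load sits in parallel with R₂: R₂‖R_L = (680 × 8780) / (680 + 8780) = 631.1 kΩ.
V_out = 28.6 × 631.1 / (82.0 + 631.1) = 28.6 × 631.1/713.1 = 25.3 V.
(Unloaded it would have been 25.5 V.)

V_out ≈ 25.3 V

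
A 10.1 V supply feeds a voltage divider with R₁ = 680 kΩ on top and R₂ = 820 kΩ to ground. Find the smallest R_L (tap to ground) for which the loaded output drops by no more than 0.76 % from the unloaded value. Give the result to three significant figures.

Output resistance R_th = R₁‖R₂ = (680 × 820)/1500 = 371.7 kΩ.
The fractional drop is R_th/(R_th + R_L); requiring this ≤ 0.00760 gives R_L ≥ R_th(1/0.00760 − 1) = 371.7 × 130.6 = 48.5 MΩ.

R_L(min) ≈ 48.5 MΩ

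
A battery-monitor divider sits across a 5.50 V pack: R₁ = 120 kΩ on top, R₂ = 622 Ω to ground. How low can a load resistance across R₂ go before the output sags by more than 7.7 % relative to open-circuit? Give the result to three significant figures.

Output resistance R_th = R₁‖R₂ = (120000 × 622)/120600 = 618.8 Ω.
The fractional drop is R_th/(R_th + R_L); requiring this ≤ 0.0770 gives R_L ≥ R_th(1/0.0770 − 1) = 618.8 × 11.99 = 7.42 kΩ.

R_L(min) ≈ 7.42 kΩ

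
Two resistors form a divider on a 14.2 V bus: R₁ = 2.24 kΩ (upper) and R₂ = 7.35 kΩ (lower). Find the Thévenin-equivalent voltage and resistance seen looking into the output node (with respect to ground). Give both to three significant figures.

V_th = 10.9 V, R_th = 1.72 kΩ

V_th is the open-circuit tap voltage: 14.2 × 7.35/(2.24 + 7.35) = 10.9 V.
With the supply zeroed, R₁ and R₂ appear in parallel from the tap: R_th = R₁‖R₂ = (2.24 × 7.35)/9.590 = 1.72 kΩ.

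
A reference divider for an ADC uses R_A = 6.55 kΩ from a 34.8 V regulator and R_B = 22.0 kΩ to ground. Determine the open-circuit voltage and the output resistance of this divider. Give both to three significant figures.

V_th = 26.8 V, R_th = 5.05 kΩ

V_th is the open-circuit tap voltage: 34.8 × 22.0/(6.55 + 22.0) = 26.8 V.
With the supply zeroed, R_A and R_B appear in parallel from the tap: R_th = R_A‖R_B = (6.55 × 22.0)/28.55 = 5.05 kΩ.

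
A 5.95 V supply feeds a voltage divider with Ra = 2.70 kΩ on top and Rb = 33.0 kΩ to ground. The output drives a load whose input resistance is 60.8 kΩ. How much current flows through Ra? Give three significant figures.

Rb‖R_L = 21.39 kΩ, so the source sees Ra + Rb‖R_L = 24.09 kΩ.
I = 5.95 V / 24.09 kΩ = 0.247 mA.

I ≈ 0.247 mA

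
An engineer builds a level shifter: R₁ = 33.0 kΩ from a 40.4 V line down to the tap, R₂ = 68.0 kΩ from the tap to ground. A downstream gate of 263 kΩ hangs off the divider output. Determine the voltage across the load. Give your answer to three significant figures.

The load sits in parallel with R₂: R₂‖R_L = (68.0 × 263) / (68.0 + 263) = 54.03 kΩ.
V_out = 40.4 × 54.03 / (33.0 + 54.03) = 40.4 × 54.03/87.03 = 25.1 V.
(Unloaded it would have been 27.2 V.)

V_out ≈ 25.1 V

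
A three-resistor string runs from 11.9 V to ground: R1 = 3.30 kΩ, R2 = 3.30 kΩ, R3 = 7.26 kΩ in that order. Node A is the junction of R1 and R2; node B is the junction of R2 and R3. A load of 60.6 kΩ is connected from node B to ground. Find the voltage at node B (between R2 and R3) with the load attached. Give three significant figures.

V ≈ 5.90 V

At node B, R3 is in parallel with the load: R3‖R_L = 6.483 kΩ.
Below node A the resistance is R2 + (R3‖R_L) = 9.783 kΩ, so V_A = 11.9 × 9.783/13.08 = 8.898 V.
Then V_B = V_A × (R3‖R_L)/(R2 + R3‖R_L) = 8.898 × 6.483/9.783 = 5.90 V.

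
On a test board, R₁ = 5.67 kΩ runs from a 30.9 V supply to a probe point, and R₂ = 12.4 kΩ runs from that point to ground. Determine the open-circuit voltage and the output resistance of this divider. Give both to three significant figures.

V_th = 21.2 V, R_th = 3.89 kΩ

V_th is the open-circuit tap voltage: 30.9 × 12.4/(5.67 + 12.4) = 21.2 V.
With the supply zeroed, R₁ and R₂ appear in parallel from the tap: R_th = R₁‖R₂ = (5.67 × 12.4)/18.07 = 3.89 kΩ.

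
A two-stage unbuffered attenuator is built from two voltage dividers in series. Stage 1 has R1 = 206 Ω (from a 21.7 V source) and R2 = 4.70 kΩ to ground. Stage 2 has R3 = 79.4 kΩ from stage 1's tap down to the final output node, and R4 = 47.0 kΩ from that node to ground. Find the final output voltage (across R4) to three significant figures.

V_out ≈ 7.72 V

Stage 2 presents R3+R4 = 126400 Ω as a load on stage 1's tap.
Stage 1's lower leg becomes R2‖(R3+R4) = 4532 Ω, so V_mid = 21.7 × 4532/4738 = 20.76 V.
Stage 2 is itself unloaded: V_out = V_mid × R4/(R3+R4) = 20.76 × 47000/126400 = 7.72 V.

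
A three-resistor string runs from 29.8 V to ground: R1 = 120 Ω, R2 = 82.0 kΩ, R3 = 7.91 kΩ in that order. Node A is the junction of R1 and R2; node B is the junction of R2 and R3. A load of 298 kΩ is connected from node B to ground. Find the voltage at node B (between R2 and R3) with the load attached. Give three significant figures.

V ≈ 2.56 V

At node B, R3 is in parallel with the load: R3‖R_L = 7705 Ω.
Below node A the resistance is R2 + (R3‖R_L) = 89710 Ω, so V_A = 29.8 × 89710/89830 = 29.76 V.
Then V_B = V_A × (R3‖R_L)/(R2 + R3‖R_L) = 29.76 × 7705/89710 = 2.56 V.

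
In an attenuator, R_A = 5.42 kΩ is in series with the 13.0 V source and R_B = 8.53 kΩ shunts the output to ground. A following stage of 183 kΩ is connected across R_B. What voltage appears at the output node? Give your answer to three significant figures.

V_out ≈ 7.81 V

The load sits in parallel with R_B: R_B‖R_L = (8.53 × 183) / (8.53 + 183) = 8.150 kΩ.
V_out = 13.0 × 8.150 / (5.42 + 8.150) = 13.0 × 8.150/13.57 = 7.81 V.
(Unloaded it would have been 7.95 V.)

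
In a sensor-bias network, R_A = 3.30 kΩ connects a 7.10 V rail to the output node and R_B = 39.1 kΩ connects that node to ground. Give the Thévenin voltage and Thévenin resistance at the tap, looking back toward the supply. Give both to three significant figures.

V_th = 6.55 V, R_th = 3.04 kΩ

V_th is the open-circuit tap voltage: 7.10 × 39.1/(3.30 + 39.1) = 6.55 V.
With the supply zeroed, R_A and R_B appear in parallel from the tap: R_th = R_A‖R_B = (3.30 × 39.1)/42.40 = 3.04 kΩ.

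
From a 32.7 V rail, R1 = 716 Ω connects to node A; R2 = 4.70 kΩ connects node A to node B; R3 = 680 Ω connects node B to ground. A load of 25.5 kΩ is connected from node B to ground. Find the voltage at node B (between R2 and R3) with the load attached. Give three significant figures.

At node B, R3 is in parallel with the load: R3‖R_L = 662.3 Ω.
Below node A the resistance is R2 + (R3‖R_L) = 5362 Ω, so V_A = 32.7 × 5362/6078 = 28.85 V.
Then V_B = V_A × (R3‖R_L)/(R2 + R3‖R_L) = 28.85 × 662.3/5362 = 3.56 V.

V ≈ 3.56 V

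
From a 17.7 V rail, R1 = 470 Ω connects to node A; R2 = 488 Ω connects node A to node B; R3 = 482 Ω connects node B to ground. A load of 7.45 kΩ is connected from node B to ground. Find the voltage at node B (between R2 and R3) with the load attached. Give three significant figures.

V ≈ 5.68 V

At node B, R3 is in parallel with the load: R3‖R_L = 452.7 Ω.
Below node A the resistance is R2 + (R3‖R_L) = 940.7 Ω, so V_A = 17.7 × 940.7/1411 = 11.80 V.
Then V_B = V_A × (R3‖R_L)/(R2 + R3‖R_L) = 11.80 × 452.7/940.7 = 5.68 V.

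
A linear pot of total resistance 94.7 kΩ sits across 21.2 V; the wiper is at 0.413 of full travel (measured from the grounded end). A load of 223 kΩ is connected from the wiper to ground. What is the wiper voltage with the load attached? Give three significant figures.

V ≈ 7.94 V

The wiper splits the pot into (1−α)R = 55.59 kΩ above and αR = 39.11 kΩ below.
Lower section ‖ load = 33.28 kΩ.
V_wiper = 21.2 × 33.28/(55.59 + 33.28) = 7.94 V.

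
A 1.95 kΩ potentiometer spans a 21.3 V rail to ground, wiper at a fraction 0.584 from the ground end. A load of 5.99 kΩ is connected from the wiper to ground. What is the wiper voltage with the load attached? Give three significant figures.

V ≈ 11.5 V

The wiper splits the pot into (1−α)R = 811.2 Ω above and αR = 1139 Ω below.
Lower section ‖ load = 956.9 Ω.
V_wiper = 21.3 × 956.9/(811.2 + 956.9) = 11.5 V.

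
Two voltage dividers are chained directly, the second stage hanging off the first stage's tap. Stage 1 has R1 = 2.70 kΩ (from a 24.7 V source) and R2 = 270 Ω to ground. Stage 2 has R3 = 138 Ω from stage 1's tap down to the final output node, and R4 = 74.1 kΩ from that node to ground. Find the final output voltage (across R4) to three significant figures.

V_out ≈ 2.23 V

Stage 2 presents R3+R4 = 74240 Ω as a load on stage 1's tap.
Stage 1's lower leg becomes R2‖(R3+R4) = 269.0 Ω, so V_mid = 24.7 × 269.0/2969 = 2.238 V.
Stage 2 is itself unloaded: V_out = V_mid × R4/(R3+R4) = 2.238 × 74100/74240 = 2.23 V.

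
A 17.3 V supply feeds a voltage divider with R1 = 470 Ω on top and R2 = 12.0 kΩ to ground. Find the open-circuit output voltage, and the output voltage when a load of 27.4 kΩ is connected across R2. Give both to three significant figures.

Open-circuit: V = 17.3 × 12000/(470 + 12000) = 16.6 V.
With the load, R2 becomes R2‖R_L = 8345 Ω, so V = 17.3 × 8345/8815 = 16.4 V.

Unloaded: 16.6 V; loaded: 16.4 V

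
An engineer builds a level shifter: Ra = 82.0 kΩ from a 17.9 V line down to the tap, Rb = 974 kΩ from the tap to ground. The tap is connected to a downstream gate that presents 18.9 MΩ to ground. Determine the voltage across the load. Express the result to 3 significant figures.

V_out ≈ 16.4 V

The load sits in parallel with Rb: Rb‖R_L = (974 × 18900) / (974 + 18900) = 926.3 kΩ.
V_out = 17.9 × 926.3 / (82.0 + 926.3) = 17.9 × 926.3/1008 = 16.4 V.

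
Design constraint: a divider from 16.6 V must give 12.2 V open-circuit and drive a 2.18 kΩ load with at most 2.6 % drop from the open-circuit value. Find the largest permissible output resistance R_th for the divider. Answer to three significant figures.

R_th ≤ 58.2 Ω

Loading drop = R_th/(R_th + R_L) ≤ 0.0260, so R_th ≤ R_L · ε/(1−ε) = 2.18 kΩ × 0.0260/0.9740 = 58.2 Ω.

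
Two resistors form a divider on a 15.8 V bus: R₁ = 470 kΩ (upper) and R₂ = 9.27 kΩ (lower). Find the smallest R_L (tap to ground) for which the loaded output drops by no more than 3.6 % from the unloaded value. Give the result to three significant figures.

Output resistance R_th = R₁‖R₂ = (470 × 9.27)/479.3 = 9.091 kΩ.
The fractional drop is R_th/(R_th + R_L); requiring this ≤ 0.0360 gives R_L ≥ R_th(1/0.0360 − 1) = 9.091 × 26.78 = 243 kΩ.

R_L(min) ≈ 243 kΩ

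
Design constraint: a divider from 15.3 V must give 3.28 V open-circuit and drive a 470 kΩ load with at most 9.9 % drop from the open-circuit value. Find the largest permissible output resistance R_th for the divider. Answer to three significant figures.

R_th ≤ 51.6 kΩ

Loading drop = R_th/(R_th + R_L) ≤ 0.0990, so R_th ≤ R_L · ε/(1−ε) = 470 kΩ × 0.0990/0.9010 = 51.6 kΩ.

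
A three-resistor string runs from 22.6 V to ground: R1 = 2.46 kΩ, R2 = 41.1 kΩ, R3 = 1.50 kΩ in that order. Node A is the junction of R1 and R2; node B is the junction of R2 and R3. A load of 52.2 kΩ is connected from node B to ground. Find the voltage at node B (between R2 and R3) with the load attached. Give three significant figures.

V ≈ 0.732 V

At node B, R3 is in parallel with the load: R3‖R_L = 1.458 kΩ.
Below node A the resistance is R2 + (R3‖R_L) = 42.56 kΩ, so V_A = 22.6 × 42.56/45.02 = 21.37 V.
Then V_B = V_A × (R3‖R_L)/(R2 + R3‖R_L) = 21.37 × 1.458/42.56 = 0.732 V.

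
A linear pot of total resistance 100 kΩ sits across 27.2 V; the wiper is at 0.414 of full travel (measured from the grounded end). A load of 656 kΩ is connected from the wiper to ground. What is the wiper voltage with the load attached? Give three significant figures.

The wiper splits the pot into (1−α)R = 58.60 kΩ above and αR = 41.40 kΩ below.
Lower section ‖ load = 38.94 kΩ.
V_wiper = 27.2 × 38.94/(58.60 + 38.94) = 10.9 V.

V ≈ 10.9 V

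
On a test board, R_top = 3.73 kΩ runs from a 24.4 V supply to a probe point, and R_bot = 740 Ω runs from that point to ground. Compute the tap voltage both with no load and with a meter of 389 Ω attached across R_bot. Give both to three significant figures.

Open-circuit: V = 24.4 × 740/(3730 + 740) = 4.04 V.
With the load, R_bot becomes R_bot‖R_L = 255.0 Ω, so V = 24.4 × 255.0/3985 = 1.56 V.

Unloaded: 4.04 V; loaded: 1.56 V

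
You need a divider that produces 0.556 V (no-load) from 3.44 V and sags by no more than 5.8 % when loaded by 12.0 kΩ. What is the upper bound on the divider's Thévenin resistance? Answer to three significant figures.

R_th ≤ 739 Ω

Loading drop = R_th/(R_th + R_L) ≤ 0.0580, so R_th ≤ R_L · ε/(1−ε) = 12.0 kΩ × 0.0580/0.9420 = 739 Ω.
(Any R1, R2 with R2/(R1+R2) = 0.162 and R1‖R2 ≤ 739 Ω will meet the spec.)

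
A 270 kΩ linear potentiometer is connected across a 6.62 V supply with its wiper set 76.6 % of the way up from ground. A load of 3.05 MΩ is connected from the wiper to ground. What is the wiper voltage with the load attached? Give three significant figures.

V ≈ 4.99 V

The wiper splits the pot into (1−α)R = 63.18 kΩ above and αR = 206.8 kΩ below.
Lower section ‖ load = 193.7 kΩ.
V_wiper = 6.62 × 193.7/(63.18 + 193.7) = 4.99 V.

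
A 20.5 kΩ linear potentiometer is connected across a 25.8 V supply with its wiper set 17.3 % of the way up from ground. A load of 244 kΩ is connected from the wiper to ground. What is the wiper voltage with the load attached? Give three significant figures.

V ≈ 4.41 V

The wiper splits the pot into (1−α)R = 16.95 kΩ above and αR = 3.546 kΩ below.
Lower section ‖ load = 3.496 kΩ.
V_wiper = 25.8 × 3.496/(16.95 + 3.496) = 4.41 V.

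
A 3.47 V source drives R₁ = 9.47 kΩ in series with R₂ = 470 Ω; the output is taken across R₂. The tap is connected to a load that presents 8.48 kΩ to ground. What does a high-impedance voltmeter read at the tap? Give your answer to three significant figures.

V_out ≈ 0.156 V

The load sits in parallel with R₂: R₂‖R_L = (470 × 8480) / (470 + 8480) = 445.3 Ω.
V_out = 3.47 × 445.3 / (9470 + 445.3) = 3.47 × 445.3/9915 = 0.156 V.
(Unloaded it would have been 0.164 V.)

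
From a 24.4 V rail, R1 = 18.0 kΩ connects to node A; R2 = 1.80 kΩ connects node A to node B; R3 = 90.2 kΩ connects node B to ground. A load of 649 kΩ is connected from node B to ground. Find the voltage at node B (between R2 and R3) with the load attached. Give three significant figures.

At node B, R3 is in parallel with the load: R3‖R_L = 79.19 kΩ.
Below node A the resistance is R2 + (R3‖R_L) = 80.99 kΩ, so V_A = 24.4 × 80.99/98.99 = 19.96 V.
Then V_B = V_A × (R3‖R_L)/(R2 + R3‖R_L) = 19.96 × 79.19/80.99 = 19.5 V.

V ≈ 19.5 V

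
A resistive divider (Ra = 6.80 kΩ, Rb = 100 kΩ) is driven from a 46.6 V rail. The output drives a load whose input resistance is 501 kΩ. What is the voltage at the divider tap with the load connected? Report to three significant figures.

V_out ≈ 43.1 V

The load sits in parallel with Rb: Rb‖R_L = (100 × 501) / (100 + 501) = 83.36 kΩ.
V_out = 46.6 × 83.36 / (6.80 + 83.36) = 46.6 × 83.36/90.16 = 43.1 V.
(Unloaded it would have been 43.6 V.)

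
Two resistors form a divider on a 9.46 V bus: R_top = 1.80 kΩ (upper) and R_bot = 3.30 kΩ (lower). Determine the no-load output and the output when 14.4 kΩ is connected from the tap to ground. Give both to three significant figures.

Open-circuit: V = 9.46 × 3.30/(1.80 + 3.30) = 6.12 V.
With the load, R_bot becomes R_bot‖R_L = 2.685 kΩ, so V = 9.46 × 2.685/4.485 = 5.66 V.

Unloaded: 6.12 V; loaded: 5.66 V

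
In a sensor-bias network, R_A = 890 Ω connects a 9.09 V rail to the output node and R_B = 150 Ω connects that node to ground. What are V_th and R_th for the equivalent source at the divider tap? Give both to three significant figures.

V_th = 1.31 V, R_th = 128 Ω

V_th is the open-circuit tap voltage: 9.09 × 150/(890 + 150) = 1.31 V.
With the supply zeroed, R_A and R_B appear in parallel from the tap: R_th = R_A‖R_B = (890 × 150)/1040 = 128 Ω.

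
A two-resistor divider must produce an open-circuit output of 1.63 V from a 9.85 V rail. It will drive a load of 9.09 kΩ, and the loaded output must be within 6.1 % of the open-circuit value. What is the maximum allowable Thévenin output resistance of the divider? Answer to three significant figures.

R_th ≤ 591 Ω

Loading drop = R_th/(R_th + R_L) ≤ 0.0610, so R_th ≤ R_L · ε/(1−ε) = 9.09 kΩ × 0.0610/0.9390 = 591 Ω.
(Any R1, R2 with R2/(R1+R2) = 0.165 and R1‖R2 ≤ 591 Ω will meet the spec.)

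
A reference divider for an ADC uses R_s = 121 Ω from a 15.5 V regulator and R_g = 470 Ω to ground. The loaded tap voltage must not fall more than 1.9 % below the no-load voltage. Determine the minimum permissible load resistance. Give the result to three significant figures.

R_L(min) ≈ 4.97 kΩ

Output resistance R_th = R_s‖R_g = (121 × 470)/591.0 = 96.23 Ω.
The fractional drop is R_th/(R_th + R_L); requiring this ≤ 0.0190 gives R_L ≥ R_th(1/0.0190 − 1) = 96.23 × 51.63 = 4.97 kΩ.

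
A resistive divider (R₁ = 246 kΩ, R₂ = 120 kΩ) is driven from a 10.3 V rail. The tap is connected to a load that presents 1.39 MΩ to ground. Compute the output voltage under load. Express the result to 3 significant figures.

V_out ≈ 3.19 V

The load sits in parallel with R₂: R₂‖R_L = (120 × 1390) / (120 + 1390) = 110.5 kΩ.
V_out = 10.3 × 110.5 / (246 + 110.5) = 10.3 × 110.5/356.5 = 3.19 V.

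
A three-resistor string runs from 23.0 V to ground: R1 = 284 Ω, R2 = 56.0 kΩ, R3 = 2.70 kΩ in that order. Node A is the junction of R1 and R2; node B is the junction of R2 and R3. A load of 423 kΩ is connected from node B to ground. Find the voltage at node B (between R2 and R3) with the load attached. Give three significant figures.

V ≈ 1.05 V

At node B, R3 is in parallel with the load: R3‖R_L = 2683 Ω.
Below node A the resistance is R2 + (R3‖R_L) = 58680 Ω, so V_A = 23.0 × 58680/58970 = 22.89 V.
Then V_B = V_A × (R3‖R_L)/(R2 + R3‖R_L) = 22.89 × 2683/58680 = 1.05 V.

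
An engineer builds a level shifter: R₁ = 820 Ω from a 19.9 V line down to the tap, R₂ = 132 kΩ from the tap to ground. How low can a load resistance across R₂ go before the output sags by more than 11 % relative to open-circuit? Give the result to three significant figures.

R_L(min) ≈ 6.59 kΩ

Output resistance R_th = R₁‖R₂ = (820 × 132000)/132800 = 814.9 Ω.
The fractional drop is R_th/(R_th + R_L); requiring this ≤ 0.110 gives R_L ≥ R_th(1/0.110 − 1) = 814.9 × 8.091 = 6.59 kΩ.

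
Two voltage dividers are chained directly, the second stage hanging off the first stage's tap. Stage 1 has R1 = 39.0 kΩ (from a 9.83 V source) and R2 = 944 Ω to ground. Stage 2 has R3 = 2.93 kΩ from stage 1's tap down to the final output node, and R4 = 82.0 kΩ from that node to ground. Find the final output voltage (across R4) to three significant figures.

Stage 2 presents R3+R4 = 84930 Ω as a load on stage 1's tap.
Stage 1's lower leg becomes R2‖(R3+R4) = 933.6 Ω, so V_mid = 9.83 × 933.6/39930 = 0.2298 V.
Stage 2 is itself unloaded: V_out = V_mid × R4/(R3+R4) = 0.2298 × 82000/84930 = 0.222 V.

V_out ≈ 0.222 V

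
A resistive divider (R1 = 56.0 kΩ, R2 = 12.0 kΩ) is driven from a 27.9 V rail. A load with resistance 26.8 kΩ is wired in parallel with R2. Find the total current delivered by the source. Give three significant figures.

I ≈ 0.434 mA

R2‖R_L = 8.289 kΩ, so the source sees R1 + R2‖R_L = 64.29 kΩ.
I = 27.9 V / 64.29 kΩ = 0.434 mA.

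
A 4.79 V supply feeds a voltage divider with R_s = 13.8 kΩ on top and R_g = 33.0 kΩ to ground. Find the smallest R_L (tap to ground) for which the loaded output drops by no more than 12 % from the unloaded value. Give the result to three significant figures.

R_L(min) ≈ 71.4 kΩ

Output resistance R_th = R_s‖R_g = (13.8 × 33.0)/46.80 = 9.731 kΩ.
The fractional drop is R_th/(R_th + R_L); requiring this ≤ 0.120 gives R_L ≥ R_th(1/0.120 − 1) = 9.731 × 7.333 = 71.4 kΩ.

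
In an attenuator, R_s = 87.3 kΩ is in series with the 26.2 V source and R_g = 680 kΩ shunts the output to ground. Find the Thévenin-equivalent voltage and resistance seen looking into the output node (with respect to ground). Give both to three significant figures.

V_th = 23.2 V, R_th = 77.4 kΩ

V_th is the open-circuit tap voltage: 26.2 × 680/(87.3 + 680) = 23.2 V.
With the supply zeroed, R_s and R_g appear in parallel from the tap: R_th = R_s‖R_g = (87.3 × 680)/767.3 = 77.4 kΩ.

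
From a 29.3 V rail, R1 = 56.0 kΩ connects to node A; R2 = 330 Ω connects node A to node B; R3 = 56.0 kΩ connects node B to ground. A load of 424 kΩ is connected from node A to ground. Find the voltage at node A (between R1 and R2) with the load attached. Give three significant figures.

Below node A the series string R2+R3 = 56330 Ω sits in parallel with the 424000 Ω load: 49720 Ω.
V_A = 29.3 × 49720/(56000 + 49720) = 13.8 V.

V ≈ 13.8 V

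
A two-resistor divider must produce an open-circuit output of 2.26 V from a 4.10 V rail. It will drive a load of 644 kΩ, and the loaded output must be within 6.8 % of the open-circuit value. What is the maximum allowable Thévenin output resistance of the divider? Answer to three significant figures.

Loading drop = R_th/(R_th + R_L) ≤ 0.0680, so R_th ≤ R_L · ε/(1−ε) = 644 kΩ × 0.0680/0.9320 = 47.0 kΩ.
(Any R1, R2 with R2/(R1+R2) = 0.551 and R1‖R2 ≤ 47.0 kΩ will meet the spec.)

R_th ≤ 47.0 kΩ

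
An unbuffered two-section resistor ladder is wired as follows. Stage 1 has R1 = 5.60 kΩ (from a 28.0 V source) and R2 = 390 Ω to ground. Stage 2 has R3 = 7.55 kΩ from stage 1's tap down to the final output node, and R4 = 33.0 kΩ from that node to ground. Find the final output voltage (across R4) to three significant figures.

Stage 2 presents R3+R4 = 40550 Ω as a load on stage 1's tap.
Stage 1's lower leg becomes R2‖(R3+R4) = 386.3 Ω, so V_mid = 28.0 × 386.3/5986 = 1.807 V.
Stage 2 is itself unloaded: V_out = V_mid × R4/(R3+R4) = 1.807 × 33000/40550 = 1.47 V.

V_out ≈ 1.47 V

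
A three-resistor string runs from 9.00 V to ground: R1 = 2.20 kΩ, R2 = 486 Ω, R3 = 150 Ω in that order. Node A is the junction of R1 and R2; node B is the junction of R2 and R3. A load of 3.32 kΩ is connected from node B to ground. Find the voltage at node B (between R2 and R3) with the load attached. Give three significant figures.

At node B, R3 is in parallel with the load: R3‖R_L = 143.5 Ω.
Below node A the resistance is R2 + (R3‖R_L) = 629.5 Ω, so V_A = 9.00 × 629.5/2830 = 2.002 V.
Then V_B = V_A × (R3‖R_L)/(R2 + R3‖R_L) = 2.002 × 143.5/629.5 = 0.456 V.

V ≈ 0.456 V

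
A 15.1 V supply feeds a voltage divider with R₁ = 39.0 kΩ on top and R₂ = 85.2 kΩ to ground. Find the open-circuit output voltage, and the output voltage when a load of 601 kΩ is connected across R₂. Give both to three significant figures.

Unloaded: 10.4 V; loaded: 9.92 V

Open-circuit: V = 15.1 × 85.2/(39.0 + 85.2) = 10.4 V.
With the load, R₂ becomes R₂‖R_L = 74.62 kΩ, so V = 15.1 × 74.62/113.6 = 9.92 V.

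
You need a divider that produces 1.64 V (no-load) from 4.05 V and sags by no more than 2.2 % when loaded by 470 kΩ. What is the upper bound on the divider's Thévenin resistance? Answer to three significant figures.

R_th ≤ 10.6 kΩ

Loading drop = R_th/(R_th + R_L) ≤ 0.0220, so R_th ≤ R_L · ε/(1−ε) = 470 kΩ × 0.0220/0.9780 = 10.6 kΩ.
(Any R1, R2 with R2/(R1+R2) = 0.405 and R1‖R2 ≤ 10.6 kΩ will meet the spec.)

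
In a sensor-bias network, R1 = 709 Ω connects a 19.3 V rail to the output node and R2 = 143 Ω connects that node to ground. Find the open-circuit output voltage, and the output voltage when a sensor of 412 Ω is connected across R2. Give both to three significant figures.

Open-circuit: V = 19.3 × 143/(709 + 143) = 3.24 V.
With the load, R2 becomes R2‖R_L = 106.2 Ω, so V = 19.3 × 106.2/815.2 = 2.51 V.

Unloaded: 3.24 V; loaded: 2.51 V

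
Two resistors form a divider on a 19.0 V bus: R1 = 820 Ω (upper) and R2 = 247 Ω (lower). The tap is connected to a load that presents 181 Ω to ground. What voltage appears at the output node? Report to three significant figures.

V_out ≈ 2.15 V

The load sits in parallel with R2: R2‖R_L = (247 × 181) / (247 + 181) = 104.5 Ω.
V_out = 19.0 × 104.5 / (820 + 104.5) = 19.0 × 104.5/924.5 = 2.15 V.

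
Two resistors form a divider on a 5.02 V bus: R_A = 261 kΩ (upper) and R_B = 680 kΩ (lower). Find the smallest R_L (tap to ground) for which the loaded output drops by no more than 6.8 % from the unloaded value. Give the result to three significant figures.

Output resistance R_th = R_A‖R_B = (261 × 680)/941.0 = 188.6 kΩ.
The fractional drop is R_th/(R_th + R_L); requiring this ≤ 0.0680 gives R_L ≥ R_th(1/0.0680 − 1) = 188.6 × 13.71 = 2.59 MΩ.

R_L(min) ≈ 2.59 MΩ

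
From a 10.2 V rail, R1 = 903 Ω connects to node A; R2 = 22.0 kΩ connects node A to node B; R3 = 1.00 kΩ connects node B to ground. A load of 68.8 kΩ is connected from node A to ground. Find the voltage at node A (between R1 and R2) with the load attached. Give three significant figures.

V ≈ 9.69 V

Below node A the series string R2+R3 = 23000 Ω sits in parallel with the 68800 Ω load: 17240 Ω.
V_A = 10.2 × 17240/(903 + 17240) = 9.69 V.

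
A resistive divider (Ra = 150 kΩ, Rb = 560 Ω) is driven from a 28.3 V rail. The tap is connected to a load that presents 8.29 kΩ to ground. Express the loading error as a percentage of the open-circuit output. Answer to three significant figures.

The divider's output (Thévenin) resistance is Ra‖Rb = 557.9 Ω.
Fractional drop under load = R_th/(R_th + R_L) = 557.9 / (557.9 + 8290) = 0.06306.
So the output falls by 6.31 %.

6.31 %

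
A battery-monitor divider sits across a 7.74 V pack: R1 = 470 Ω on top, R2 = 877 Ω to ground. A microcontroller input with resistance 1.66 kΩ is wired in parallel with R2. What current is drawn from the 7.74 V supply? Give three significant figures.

R2‖R_L = 573.8 Ω, so the source sees R1 + R2‖R_L = 1044 Ω.
I = 7.74 V / 1044 Ω = 7.41 mA.

I ≈ 7.41 mA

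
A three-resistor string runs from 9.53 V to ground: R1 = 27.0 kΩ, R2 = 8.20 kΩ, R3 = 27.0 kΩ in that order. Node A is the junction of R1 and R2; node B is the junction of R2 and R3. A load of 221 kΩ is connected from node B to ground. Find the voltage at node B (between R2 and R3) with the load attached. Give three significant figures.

V ≈ 3.87 V

At node B, R3 is in parallel with the load: R3‖R_L = 24.06 kΩ.
Below node A the resistance is R2 + (R3‖R_L) = 32.26 kΩ, so V_A = 9.53 × 32.26/59.26 = 5.188 V.
Then V_B = V_A × (R3‖R_L)/(R2 + R3‖R_L) = 5.188 × 24.06/32.26 = 3.87 V.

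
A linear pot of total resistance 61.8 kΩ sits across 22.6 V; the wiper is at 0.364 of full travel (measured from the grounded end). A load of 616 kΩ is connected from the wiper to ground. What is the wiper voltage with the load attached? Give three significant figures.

V ≈ 8.04 V

The wiper splits the pot into (1−α)R = 39.30 kΩ above and αR = 22.50 kΩ below.
Lower section ‖ load = 21.70 kΩ.
V_wiper = 22.6 × 21.70/(39.30 + 21.70) = 8.04 V.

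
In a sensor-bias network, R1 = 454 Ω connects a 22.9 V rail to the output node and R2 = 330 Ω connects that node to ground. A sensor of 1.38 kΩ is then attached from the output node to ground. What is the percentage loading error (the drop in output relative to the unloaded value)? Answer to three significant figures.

Unloaded V = 22.9 × 330/784.0 = 9.6390 V.
Loaded: R2‖R_L = 266.3 Ω, giving V = 22.9 × 266.3/720.3 = 8.4666 V.
Drop = (9.6390 − 8.4666) / 9.6390 = 12.2 %.

12.2 %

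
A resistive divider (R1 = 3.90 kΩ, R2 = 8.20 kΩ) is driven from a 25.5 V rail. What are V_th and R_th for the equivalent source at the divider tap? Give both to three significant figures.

V_th = 17.3 V, R_th = 2.64 kΩ

V_th is the open-circuit tap voltage: 25.5 × 8.20/(3.90 + 8.20) = 17.3 V.
With the supply zeroed, R1 and R2 appear in parallel from the tap: R_th = R1‖R2 = (3.90 × 8.20)/12.10 = 2.64 kΩ.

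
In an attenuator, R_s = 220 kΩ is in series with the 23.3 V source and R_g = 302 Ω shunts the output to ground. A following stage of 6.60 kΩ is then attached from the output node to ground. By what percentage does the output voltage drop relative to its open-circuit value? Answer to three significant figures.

4.37 %

The divider's output (Thévenin) resistance is R_s‖R_g = 301.6 Ω.
Fractional drop under load = R_th/(R_th + R_L) = 301.6 / (301.6 + 6600) = 0.04370.
So the output falls by 4.37 %.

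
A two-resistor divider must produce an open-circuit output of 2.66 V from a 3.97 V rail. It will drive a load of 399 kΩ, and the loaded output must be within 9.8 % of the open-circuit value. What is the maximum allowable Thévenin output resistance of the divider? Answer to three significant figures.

R_th ≤ 43.4 kΩ

Loading drop = R_th/(R_th + R_L) ≤ 0.0980, so R_th ≤ R_L · ε/(1−ε) = 399 kΩ × 0.0980/0.9020 = 43.4 kΩ.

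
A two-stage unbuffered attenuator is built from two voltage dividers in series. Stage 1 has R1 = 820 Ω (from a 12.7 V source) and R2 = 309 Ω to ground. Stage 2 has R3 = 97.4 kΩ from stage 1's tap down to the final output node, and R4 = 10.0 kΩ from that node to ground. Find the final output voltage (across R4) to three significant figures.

Stage 2 presents R3+R4 = 107400 Ω as a load on stage 1's tap.
Stage 1's lower leg becomes R2‖(R3+R4) = 308.1 Ω, so V_mid = 12.7 × 308.1/1128 = 3.469 V.
Stage 2 is itself unloaded: V_out = V_mid × R4/(R3+R4) = 3.469 × 10000/107400 = 0.323 V.

V_out ≈ 0.323 V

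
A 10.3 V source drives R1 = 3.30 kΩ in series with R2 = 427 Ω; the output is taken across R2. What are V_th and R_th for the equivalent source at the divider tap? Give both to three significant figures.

V_th is the open-circuit tap voltage: 10.3 × 427/(3300 + 427) = 1.18 V.
With the supply zeroed, R1 and R2 appear in parallel from the tap: R_th = R1‖R2 = (3300 × 427)/3727 = 378 Ω.

V_th = 1.18 V, R_th = 378 Ω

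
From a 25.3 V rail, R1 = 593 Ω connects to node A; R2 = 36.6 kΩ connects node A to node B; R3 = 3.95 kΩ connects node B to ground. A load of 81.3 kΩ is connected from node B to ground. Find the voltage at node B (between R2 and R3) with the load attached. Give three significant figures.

At node B, R3 is in parallel with the load: R3‖R_L = 3767 Ω.
Below node A the resistance is R2 + (R3‖R_L) = 40370 Ω, so V_A = 25.3 × 40370/40960 = 24.93 V.
Then V_B = V_A × (R3‖R_L)/(R2 + R3‖R_L) = 24.93 × 3767/40370 = 2.33 V.

V ≈ 2.33 V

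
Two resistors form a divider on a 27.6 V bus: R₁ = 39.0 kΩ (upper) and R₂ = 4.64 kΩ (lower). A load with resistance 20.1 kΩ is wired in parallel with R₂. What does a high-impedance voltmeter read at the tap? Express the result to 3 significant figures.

V_out ≈ 2.43 V

The load sits in parallel with R₂: R₂‖R_L = (4.64 × 20.1) / (4.64 + 20.1) = 3.770 kΩ.
V_out = 27.6 × 3.770 / (39.0 + 3.770) = 27.6 × 3.770/42.77 = 2.43 V.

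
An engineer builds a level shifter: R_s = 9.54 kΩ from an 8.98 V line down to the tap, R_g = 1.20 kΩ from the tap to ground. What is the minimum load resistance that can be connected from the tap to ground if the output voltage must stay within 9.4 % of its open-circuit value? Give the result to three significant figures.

Output resistance R_th = R_s‖R_g = (9.54 × 1.20)/10.74 = 1.066 kΩ.
The fractional drop is R_th/(R_th + R_L); requiring this ≤ 0.0940 gives R_L ≥ R_th(1/0.0940 − 1) = 1.066 × 9.638 = 10.3 kΩ.

R_L(min) ≈ 10.3 kΩ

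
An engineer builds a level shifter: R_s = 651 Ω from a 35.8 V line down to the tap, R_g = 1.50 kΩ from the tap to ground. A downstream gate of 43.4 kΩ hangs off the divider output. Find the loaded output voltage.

The load sits in parallel with R_g: R_g‖R_L = (1500 × 43400) / (1500 + 43400) = 1450 Ω.
V_out = 35.8 × 1450 / (651 + 1450) = 35.8 × 1450/2101 = 24.7 V.

V_out ≈ 24.7 V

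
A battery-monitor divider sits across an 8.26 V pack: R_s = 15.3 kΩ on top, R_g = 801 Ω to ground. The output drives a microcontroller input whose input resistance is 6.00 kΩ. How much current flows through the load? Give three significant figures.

R_g‖R_L = 706.7 Ω; V_out = 8.26 × 706.7/16010 = 0.3647 V.
I_L = V_out / R_L = 0.3647 / 6.00 kΩ = 0.0608 mA.

I_L ≈ 0.0608 mA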